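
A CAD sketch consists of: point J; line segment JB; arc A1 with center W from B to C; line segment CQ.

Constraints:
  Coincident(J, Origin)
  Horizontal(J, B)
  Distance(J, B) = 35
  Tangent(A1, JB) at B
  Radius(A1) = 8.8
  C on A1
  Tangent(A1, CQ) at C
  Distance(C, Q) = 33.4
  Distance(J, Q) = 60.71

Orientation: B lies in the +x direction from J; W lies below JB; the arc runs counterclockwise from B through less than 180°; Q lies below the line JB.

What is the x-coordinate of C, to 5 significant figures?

27.316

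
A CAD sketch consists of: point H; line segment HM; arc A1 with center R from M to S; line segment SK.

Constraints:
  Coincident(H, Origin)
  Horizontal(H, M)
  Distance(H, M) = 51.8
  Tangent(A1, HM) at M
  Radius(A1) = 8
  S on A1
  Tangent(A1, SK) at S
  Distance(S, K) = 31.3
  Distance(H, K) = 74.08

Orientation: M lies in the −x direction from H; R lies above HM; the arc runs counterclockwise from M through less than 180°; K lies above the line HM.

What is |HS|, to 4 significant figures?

47.03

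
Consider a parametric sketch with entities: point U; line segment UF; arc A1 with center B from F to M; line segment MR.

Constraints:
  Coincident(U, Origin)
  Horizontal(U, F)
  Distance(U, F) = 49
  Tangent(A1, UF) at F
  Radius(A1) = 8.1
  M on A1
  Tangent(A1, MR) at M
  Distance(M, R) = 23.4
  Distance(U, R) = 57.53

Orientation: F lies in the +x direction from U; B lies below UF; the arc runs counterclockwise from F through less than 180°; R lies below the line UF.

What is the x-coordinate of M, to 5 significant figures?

41.179

Checks: |BF| = 8.100 ✓; |BM| = 8.100 ✓; ∠(BM, MR) = 90.00° ✓; |MR| = 23.40 ✓; |UR| = 57.53 ✓.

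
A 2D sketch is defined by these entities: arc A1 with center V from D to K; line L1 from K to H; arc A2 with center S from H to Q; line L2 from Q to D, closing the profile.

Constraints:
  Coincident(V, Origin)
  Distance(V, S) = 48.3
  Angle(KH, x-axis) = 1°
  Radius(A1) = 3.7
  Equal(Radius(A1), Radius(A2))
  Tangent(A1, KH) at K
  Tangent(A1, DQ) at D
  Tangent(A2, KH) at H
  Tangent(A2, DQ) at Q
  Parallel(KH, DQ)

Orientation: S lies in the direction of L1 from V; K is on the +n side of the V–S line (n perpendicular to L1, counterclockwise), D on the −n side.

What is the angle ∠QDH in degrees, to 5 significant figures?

8.7105°

The slot axis is L1's direction at 1.0°, so u = (cos 1.0°, sin 1.0°) = (0.99985, 0.017452) and n = (−sin 1.0°, cos 1.0°) = (-0.017452, 0.99985). V is at the origin and S lies 48.3 along u from V, so S = 48.3·u = (48.293, 0.84295). Tangency of A1 to both parallel lines with radius 3.7 puts K and D at V ± 3.7·n: K = (-0.064574, 3.6994), D = (0.064574, -3.6994). Equal radii place H and Q the same way about S: H = S + 3.7·n = (48.228, 4.5424), Q = S − 3.7·n = (48.357, -2.8565). Then cos ∠QDH = DQ·DH / (|DQ||DH|), giving 8.7105°.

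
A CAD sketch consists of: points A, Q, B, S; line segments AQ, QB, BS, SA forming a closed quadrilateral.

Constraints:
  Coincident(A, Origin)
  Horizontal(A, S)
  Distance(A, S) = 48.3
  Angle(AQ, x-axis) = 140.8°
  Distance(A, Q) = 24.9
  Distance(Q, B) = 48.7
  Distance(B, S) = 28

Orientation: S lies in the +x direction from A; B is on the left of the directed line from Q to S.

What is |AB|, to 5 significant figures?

35.629

Checks: |QB| = 48.70 ✓; |BS| = 28.00 ✓.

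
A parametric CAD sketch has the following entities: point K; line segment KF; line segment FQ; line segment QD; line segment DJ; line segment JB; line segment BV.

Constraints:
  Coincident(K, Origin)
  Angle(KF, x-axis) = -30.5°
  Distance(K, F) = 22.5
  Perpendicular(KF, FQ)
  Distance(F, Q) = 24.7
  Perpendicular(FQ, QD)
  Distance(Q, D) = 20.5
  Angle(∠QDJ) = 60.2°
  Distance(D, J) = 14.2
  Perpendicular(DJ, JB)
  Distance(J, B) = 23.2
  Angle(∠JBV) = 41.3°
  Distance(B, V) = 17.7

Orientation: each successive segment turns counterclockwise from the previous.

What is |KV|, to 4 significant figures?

29.88

K is at the origin; KF runs at -30.5° with length 22.5, so F = (19.39, -11.42). KF is perpendicular to FQ, so FQ runs at 59.50°; with |FQ| = 24.7, Q = (31.92, 9.863). FQ ⟂ QD, so QD runs at 149.5°; with |QD| = 20.5, D = (14.26, 20.27). ∠QDJ = 60.2° gives DJ at -90.70° from the x-axis; with |DJ| = 14.2, J = (14.09, 6.068). DJ is perpendicular to JB, so JB runs at -0.7000°; with |JB| = 23.2, B = (37.28, 5.785). ∠JBV = 41.3° gives BV at 138.0° from the x-axis; with |BV| = 17.7, V = (24.13, 17.63). Then |KV| = |V − K| = 29.88.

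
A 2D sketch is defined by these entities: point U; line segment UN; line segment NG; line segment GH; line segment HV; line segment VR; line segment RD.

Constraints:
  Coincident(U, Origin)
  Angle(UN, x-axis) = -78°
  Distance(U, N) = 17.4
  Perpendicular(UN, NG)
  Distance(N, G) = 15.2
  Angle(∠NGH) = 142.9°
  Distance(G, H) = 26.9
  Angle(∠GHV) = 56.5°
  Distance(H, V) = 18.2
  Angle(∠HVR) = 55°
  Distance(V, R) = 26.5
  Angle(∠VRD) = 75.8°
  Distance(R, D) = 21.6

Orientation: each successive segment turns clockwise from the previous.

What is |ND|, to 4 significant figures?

45.97

∠HVR = 55.0° gives VR at -93.60° from the x-axis; with |VR| = 26.5, R = (-21.74, -25.73). ∠VRD = 75.8° gives RD at 162.2° from the x-axis; with |RD| = 21.6, D = (-42.31, -19.13). Then |ND| = |D − N| = 45.97.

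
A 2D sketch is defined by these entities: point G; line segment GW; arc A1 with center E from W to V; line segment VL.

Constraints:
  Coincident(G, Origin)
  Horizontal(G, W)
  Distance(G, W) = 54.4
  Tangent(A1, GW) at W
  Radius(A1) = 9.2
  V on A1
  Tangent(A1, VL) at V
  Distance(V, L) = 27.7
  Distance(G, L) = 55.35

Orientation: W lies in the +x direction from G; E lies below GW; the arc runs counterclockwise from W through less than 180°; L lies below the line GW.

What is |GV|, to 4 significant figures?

45.99

G is at the origin; G and W share the same y with |GW| = 54.4 and W on the +x side, so W = (54.40, 0.000). Tangency of A1 to GW means the radius EW is perpendicular to GW, so E = W + (0, -9.2) = (54.40, -9.200). Since EV ⟂ VL (tangency), |EL| = √(9.2² + 27.7²) = 29.19 regardless of where V sits on A1. So L lies on both circle(G, 55.35) and circle(E, 29.19); the below-GW intersection is L = (42.26, -35.74). V is the foot of the tangent from L: V = (45.25, -8.206).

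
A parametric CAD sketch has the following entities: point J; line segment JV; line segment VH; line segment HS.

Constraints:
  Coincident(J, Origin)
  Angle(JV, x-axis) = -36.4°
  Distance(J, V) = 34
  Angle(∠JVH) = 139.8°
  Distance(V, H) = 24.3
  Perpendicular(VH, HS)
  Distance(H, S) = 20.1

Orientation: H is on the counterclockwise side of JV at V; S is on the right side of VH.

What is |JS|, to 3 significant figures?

65.5

J is at the origin; JV runs at -36.4° with length 34.0, so V = 34.0·(cos -36.4°, sin -36.4°) = (27.4, -20.2). ∠JVH = 139.8°, so VH runs at -36.4° + (180° − 139.8°) = 3.80° from the x-axis; with |VH| = 24.3, H = V + 24.3·(cos 3.80°, sin 3.80°) = (51.6, -18.6). The perpendicularity gives HS at right angles to VH; with |HS| = 20.1 on the right of VH, S = H + 20.1·(0.0663, -0.998) = (52.9, -38.6). Then |JS| = |S − J| = 65.5.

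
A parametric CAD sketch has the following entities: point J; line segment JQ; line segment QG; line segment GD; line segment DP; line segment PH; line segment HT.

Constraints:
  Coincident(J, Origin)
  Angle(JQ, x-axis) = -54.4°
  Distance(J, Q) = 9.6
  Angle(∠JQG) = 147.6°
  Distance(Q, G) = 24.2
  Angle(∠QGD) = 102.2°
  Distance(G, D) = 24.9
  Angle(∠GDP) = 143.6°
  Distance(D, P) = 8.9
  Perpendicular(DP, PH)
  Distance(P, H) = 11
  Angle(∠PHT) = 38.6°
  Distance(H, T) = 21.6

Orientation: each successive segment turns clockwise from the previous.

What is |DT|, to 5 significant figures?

7.4513

J is at the origin; JQ runs at -54.4° with length 9.6, so Q = (5.5884, -7.8058). ∠JQG = 147.6° gives QG at -86.800° from the x-axis; with |QG| = 24.2, G = (6.9393, -31.968). ∠QGD = 102.2° gives GD at -164.60° from the x-axis; with |GD| = 24.9, D = (-17.067, -38.580). ∠GDP = 143.6° gives DP at 159.00° from the x-axis; with |DP| = 8.9, P = (-25.376, -35.391). The perpendicularity gives PH at right angles to DP, so PH runs at 69.000°; with |PH| = 11.0, H = (-21.434, -25.122). ∠PHT = 38.6° gives HT at -72.400° from the x-axis; with |HT| = 21.6, T = (-14.902, -45.710). Then |DT| = |T − D| = 7.4513.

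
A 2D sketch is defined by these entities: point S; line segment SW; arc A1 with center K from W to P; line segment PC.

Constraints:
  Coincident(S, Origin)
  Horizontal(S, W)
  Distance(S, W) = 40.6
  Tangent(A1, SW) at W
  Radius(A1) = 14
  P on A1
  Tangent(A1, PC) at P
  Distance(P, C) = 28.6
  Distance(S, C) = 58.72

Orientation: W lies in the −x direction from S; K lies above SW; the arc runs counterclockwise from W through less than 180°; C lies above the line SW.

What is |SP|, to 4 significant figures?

33.16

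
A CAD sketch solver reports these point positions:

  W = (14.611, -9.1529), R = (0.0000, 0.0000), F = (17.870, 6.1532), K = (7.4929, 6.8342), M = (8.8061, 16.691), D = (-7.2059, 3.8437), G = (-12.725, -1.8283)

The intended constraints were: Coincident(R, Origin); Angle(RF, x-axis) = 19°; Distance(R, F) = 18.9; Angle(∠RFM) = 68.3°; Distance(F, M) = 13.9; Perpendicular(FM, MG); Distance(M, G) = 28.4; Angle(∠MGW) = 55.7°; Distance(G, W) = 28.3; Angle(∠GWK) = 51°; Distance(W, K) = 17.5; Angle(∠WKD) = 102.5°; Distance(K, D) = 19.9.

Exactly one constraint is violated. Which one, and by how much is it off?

Distance(K, D) = 19.9 — off by 4.90.

R = (0.00, 0.00) ✓; RF at 19.00° ✓; |RF| = 18.90 ✓; ∠RFM = 68.30° ✓; |FM| = 13.90 ✓; ∠(FM, MG) = 90.00° ✓; |MG| = 28.40 ✓; ∠MGW = 55.70° ✓; |GW| = 28.30 ✓; ∠GWK = 51.00° ✓; |WK| = 17.50 ✓; ∠WKD = 102.5° ✓; |KD| = 15.00 ✗.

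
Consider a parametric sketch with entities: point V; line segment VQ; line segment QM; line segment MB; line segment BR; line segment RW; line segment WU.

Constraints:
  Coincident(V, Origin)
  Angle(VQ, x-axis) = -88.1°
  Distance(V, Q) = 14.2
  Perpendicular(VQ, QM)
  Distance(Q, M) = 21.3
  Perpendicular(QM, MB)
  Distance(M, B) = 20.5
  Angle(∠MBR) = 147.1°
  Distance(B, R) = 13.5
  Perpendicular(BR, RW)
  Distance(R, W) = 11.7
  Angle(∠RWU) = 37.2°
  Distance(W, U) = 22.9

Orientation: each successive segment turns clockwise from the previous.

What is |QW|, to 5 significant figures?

25.814

V is at the origin; VQ runs at -88.1° with length 14.2, so Q = (0.47080, -14.192). VQ ⟂ QM, so QM runs at -178.10°; with |QM| = 21.3, M = (-20.817, -14.898). QM is perpendicular to MB, so MB runs at 91.900°; with |MB| = 20.5, B = (-21.497, 5.5903). ∠MBR = 147.1° gives BR at 59.000° from the x-axis; with |BR| = 13.5, R = (-14.544, 17.162). BR is perpendicular to RW, so RW runs at -31.000°; with |RW| = 11.7, W = (-4.5153, 11.136). Then |QW| = |W − Q| = 25.814.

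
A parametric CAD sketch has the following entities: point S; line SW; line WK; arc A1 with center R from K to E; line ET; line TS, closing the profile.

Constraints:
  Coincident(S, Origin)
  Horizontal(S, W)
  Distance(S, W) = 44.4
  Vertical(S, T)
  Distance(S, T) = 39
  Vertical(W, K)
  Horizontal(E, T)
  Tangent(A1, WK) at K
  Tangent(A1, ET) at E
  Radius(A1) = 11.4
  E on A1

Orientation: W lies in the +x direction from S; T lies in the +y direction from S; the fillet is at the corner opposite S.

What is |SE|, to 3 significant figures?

51.1

S is at the origin; S and W share the same y with |SW| = 44.4 and W on the +x side, so W = (44.4, 0.00). S and T share the same x with |ST| = 39.0 and T on the +y side, so T = (0.00, 39.0). The virtual corner opposite S is at (44.4, 39.0). Since A1 is tangent to WK there, RK ⟂ WK and since A1 is tangent to ET there, RE ⟂ ET, with radius 11.4, so the center R sits 11.4 in from both sides at R = (33.0, 27.6). That places the tangent points at K = (44.4, 27.6) on WK and E = (33.0, 39.0) on ET. Then |SE| = |E − S| = 51.1.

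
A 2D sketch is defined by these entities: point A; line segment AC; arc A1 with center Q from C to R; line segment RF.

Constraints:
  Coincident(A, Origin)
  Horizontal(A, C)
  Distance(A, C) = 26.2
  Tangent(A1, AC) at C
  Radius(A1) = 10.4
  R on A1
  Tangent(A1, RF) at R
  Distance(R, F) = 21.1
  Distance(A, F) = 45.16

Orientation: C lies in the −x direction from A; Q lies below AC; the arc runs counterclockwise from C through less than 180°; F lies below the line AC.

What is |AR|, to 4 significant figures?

38.56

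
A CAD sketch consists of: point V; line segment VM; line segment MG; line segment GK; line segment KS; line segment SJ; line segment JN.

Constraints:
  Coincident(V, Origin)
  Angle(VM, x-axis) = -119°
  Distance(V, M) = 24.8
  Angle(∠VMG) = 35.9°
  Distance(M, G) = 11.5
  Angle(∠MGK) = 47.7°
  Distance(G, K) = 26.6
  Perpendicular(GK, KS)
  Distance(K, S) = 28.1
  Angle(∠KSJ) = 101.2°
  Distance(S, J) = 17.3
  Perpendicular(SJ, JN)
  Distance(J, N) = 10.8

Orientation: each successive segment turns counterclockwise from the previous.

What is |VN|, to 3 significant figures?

37.1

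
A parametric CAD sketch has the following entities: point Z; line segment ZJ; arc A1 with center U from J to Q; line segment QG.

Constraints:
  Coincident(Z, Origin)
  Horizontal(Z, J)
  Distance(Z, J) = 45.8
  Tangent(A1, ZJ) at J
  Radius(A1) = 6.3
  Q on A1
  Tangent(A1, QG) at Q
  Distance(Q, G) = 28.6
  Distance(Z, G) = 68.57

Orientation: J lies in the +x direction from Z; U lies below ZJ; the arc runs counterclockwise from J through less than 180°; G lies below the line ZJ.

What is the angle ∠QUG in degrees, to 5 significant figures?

77.577°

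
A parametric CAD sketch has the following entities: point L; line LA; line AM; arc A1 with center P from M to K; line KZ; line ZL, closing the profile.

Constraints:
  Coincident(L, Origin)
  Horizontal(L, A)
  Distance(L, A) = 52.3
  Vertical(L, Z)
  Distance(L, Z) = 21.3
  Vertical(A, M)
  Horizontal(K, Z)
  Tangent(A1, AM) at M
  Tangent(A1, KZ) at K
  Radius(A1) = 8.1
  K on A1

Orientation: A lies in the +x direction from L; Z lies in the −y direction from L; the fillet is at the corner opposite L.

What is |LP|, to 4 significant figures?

46.13

LZ is vertical with |LZ| = 21.3 and Z on the −y side, so Z = (0.000, -21.30). The virtual corner opposite L is at (52.30, -21.30). Since A1 is tangent to AM there, PM ⟂ AM and the tangent condition forces PK to be normal to KZ, with radius 8.1, so the center P sits 8.1 in from both sides at P = (44.20, -13.20). Then |LP| = |P − L| = 46.13.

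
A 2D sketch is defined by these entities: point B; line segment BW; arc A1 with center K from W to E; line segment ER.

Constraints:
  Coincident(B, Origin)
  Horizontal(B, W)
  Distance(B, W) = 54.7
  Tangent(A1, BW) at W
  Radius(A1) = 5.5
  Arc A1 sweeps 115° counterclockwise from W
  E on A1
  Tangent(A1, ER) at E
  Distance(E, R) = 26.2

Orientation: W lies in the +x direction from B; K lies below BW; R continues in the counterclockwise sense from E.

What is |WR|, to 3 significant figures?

32.2

B is at the origin; B and W share the same y with |BW| = 54.7 and W on the +x side, so W = (54.7, 0.00). Tangency of A1 to BW means the radius KW is perpendicular to BW, so K = W + (0, -5.5) = (54.7, -5.50). On A1, W sits at bearing 90° from K; a 115° counterclockwise sweep puts E at bearing 205°, so E = K + 5.5·(cos 205°, sin 205°) = (49.7, -7.82). Since A1 is tangent to ER there, KE ⟂ ER, so ER runs along (−sin 205°, cos 205°); with |ER| = 26.2, R = (60.8, -31.6). Then |WR| = |R − W| = 32.2.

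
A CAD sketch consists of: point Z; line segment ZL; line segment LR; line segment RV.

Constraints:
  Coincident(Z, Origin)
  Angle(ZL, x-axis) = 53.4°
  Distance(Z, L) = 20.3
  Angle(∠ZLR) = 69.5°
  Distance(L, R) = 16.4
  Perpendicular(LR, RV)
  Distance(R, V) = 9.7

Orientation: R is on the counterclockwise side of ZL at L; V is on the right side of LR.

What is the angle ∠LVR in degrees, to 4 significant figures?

59.40°

∠ZLR = 69.5°, so LR runs at 53.4° + (180° − 69.5°) = 163.9° from the x-axis; with |LR| = 16.4, R = L + 16.4·(cos 163.9°, sin 163.9°) = (-3.653, 20.85). LR is perpendicular to RV; with |RV| = 9.7 on the right of LR, V = R + 9.7·(0.2773, 0.9608) = (-0.9635, 30.16). Then cos ∠LVR = VL·VR / (|VL||VR|), giving 59.40°.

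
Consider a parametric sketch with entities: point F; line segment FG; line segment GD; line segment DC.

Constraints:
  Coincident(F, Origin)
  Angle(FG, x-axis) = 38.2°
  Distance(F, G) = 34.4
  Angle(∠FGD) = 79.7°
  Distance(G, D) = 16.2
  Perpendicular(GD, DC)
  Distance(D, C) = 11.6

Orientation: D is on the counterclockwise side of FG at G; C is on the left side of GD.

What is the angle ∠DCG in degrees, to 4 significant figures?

54.40°

∠FGD = 79.7°, so GD runs at 38.2° + (180° − 79.7°) = 138.5° from the x-axis; with |GD| = 16.2, D = G + 16.2·(cos 138.5°, sin 138.5°) = (14.90, 32.01). GD ⟂ DC; with |DC| = 11.6 on the left of GD, C = D + 11.6·(-0.6626, -0.7490) = (7.214, 23.32). Then cos ∠DCG = CD·CG / (|CD||CG|), giving 54.40°.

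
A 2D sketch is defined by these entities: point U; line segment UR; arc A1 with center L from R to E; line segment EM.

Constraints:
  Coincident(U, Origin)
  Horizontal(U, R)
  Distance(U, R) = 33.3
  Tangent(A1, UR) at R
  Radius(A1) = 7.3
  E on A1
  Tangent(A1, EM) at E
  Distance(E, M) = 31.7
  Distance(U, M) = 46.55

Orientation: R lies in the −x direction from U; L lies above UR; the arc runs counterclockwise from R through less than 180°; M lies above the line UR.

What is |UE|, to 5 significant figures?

26.979

Checks: |LE| = 7.300 ✓; ∠(LE, EM) = 90.00° ✓; |EM| = 31.70 ✓; |UM| = 46.55 ✓.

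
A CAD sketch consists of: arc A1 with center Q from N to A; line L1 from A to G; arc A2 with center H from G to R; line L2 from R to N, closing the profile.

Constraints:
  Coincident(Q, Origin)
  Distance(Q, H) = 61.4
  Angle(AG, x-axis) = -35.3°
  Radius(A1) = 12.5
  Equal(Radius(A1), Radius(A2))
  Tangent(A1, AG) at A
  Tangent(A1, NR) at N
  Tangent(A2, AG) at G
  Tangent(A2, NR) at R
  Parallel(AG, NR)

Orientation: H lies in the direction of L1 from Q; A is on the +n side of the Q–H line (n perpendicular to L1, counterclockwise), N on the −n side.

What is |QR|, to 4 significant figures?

62.66

The slot axis is L1's direction at -35.3°, so u = (cos -35.3°, sin -35.3°) = (0.8161, -0.5779) and n = (−sin -35.3°, cos -35.3°) = (0.5779, 0.8161). Q is at the origin and H lies 61.4 along u from Q, so H = 61.4·u = (50.11, -35.48). Tangency of A1 to both parallel lines with radius 12.5 puts A and N at Q ± 12.5·n: A = (7.223, 10.20), N = (-7.223, -10.20). Equal radii place G and R the same way about H: G = H + 12.5·n = (57.33, -25.28), R = H − 12.5·n = (42.89, -45.68). Then |QR| = |R − Q| = 62.66.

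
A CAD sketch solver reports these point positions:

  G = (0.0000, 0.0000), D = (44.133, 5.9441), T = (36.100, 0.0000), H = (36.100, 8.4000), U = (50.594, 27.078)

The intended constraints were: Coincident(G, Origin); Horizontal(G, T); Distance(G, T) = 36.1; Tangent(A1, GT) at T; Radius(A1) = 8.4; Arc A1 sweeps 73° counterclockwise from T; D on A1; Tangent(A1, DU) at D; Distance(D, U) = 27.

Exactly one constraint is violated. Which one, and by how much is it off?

Distance(D, U) = 27 — off by 4.90.

G = (0.00, 0.00) ✓; G.y = 0.00, T.y = 0.00 ✓; |GT| = 36.10 ✓; ∠(HT, TG) = 90.00° ✓; |HT| = 8.400 ✓; bearing(H→D) − bearing(H→T) = 73.00° ✓; |HD| = 8.400 ✓; ∠(HD, DU) = 90.00° ✓; |DU| = 22.10 ✗.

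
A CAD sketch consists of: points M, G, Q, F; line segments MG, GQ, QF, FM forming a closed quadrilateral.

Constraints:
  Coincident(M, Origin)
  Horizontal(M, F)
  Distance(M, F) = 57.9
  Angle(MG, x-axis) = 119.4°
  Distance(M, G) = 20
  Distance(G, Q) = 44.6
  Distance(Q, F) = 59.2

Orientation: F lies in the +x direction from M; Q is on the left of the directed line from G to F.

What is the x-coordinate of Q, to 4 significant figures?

22.89

M is at the origin; MF is horizontal with |MF| = 57.9 and F in +x, so F = (57.9, 0). MG runs at 119.4° with |MG| = 20.0, so G = (-9.818, 17.42). Q is determined by |GQ| = 44.6 and |QF| = 59.2 together: it lies at the intersection of circle(G, 44.6) and circle(F, 59.2). With |GF| = 69.92, the foot of the radical line on GF is 24.13 from G and the perpendicular offset is √(44.6² − 24.13²) = 37.51. Taking the left-of-GF solution: Q = (22.89, 47.74).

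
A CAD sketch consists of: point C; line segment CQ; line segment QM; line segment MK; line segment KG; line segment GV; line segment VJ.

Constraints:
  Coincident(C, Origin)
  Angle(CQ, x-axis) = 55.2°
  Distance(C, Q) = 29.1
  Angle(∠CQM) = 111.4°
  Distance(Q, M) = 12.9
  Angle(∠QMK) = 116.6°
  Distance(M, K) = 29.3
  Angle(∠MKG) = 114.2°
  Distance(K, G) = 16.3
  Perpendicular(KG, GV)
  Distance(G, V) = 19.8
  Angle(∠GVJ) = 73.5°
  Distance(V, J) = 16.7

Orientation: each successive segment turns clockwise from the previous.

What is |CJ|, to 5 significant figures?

26.799

C is at the origin; CQ runs at 55.2° with length 29.1, so Q = (16.608, 23.895). ∠CQM = 111.4° gives QM at -13.400° from the x-axis; with |QM| = 12.9, M = (29.157, 20.906). ∠QMK = 116.6° gives MK at -76.800° from the x-axis; with |MK| = 29.3, K = (35.847, -7.6200). ∠MKG = 114.2° gives KG at -142.60° from the x-axis; with |KG| = 16.3, G = (22.898, -17.520). KG ⟂ GV, so GV runs at 127.40°; with |GV| = 19.8, V = (10.872, -1.7908). ∠GVJ = 73.5° gives VJ at 20.900° from the x-axis; with |VJ| = 16.7, J = (26.473, 4.1667). Then |CJ| = |J − C| = 26.799.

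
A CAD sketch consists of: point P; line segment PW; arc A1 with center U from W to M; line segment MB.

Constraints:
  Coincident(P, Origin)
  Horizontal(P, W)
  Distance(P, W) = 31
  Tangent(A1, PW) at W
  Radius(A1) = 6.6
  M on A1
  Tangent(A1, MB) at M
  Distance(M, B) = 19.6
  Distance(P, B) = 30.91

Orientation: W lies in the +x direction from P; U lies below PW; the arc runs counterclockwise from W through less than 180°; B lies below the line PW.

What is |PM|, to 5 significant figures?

25.104

P is at the origin; PW is horizontal with |PW| = 31.0 and W on the +x side, so W = (31.000, 0.0000). Since A1 is tangent to PW there, UW ⟂ PW, so U = W + (0, -6.6) = (31.000, -6.6000). Since UM ⟂ MB (tangency), |UB| = √(6.6² + 19.6²) = 20.681 regardless of where M sits on A1. So B lies on both circle(P, 30.91) and circle(U, 20.681); the below-PW intersection is B = (19.631, -23.876). M is the foot of the tangent from B: M = (24.617, -4.9209).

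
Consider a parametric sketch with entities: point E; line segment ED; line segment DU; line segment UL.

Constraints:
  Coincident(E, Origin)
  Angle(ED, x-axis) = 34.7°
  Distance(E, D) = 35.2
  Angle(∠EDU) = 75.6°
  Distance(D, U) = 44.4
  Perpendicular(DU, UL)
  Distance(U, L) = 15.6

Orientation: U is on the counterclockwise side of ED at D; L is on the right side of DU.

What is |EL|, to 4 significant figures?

61.16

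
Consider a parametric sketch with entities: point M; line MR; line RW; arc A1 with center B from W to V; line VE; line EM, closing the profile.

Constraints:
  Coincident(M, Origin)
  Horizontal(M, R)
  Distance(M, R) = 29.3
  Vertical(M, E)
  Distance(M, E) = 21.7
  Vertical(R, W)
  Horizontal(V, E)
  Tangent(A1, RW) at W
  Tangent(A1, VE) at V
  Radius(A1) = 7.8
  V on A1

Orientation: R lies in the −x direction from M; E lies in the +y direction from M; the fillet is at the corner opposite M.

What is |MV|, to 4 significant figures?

30.55

The virtual corner opposite M is at (-29.30, 21.70). The tangent condition forces BW to be normal to RW and A1 meets VE tangentially, so BV is at right angles to VE, with radius 7.8, so the center B sits 7.8 in from both sides at B = (-21.50, 13.90). That places the tangent points at W = (-29.30, 13.90) on RW and V = (-21.50, 21.70) on VE. Then |MV| = |V − M| = 30.55.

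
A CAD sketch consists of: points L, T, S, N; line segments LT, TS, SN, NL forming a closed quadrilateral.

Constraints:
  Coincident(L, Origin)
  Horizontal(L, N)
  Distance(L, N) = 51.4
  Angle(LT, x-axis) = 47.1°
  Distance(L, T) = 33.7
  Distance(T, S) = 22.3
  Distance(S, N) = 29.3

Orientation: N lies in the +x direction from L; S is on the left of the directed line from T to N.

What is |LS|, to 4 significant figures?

53.22

Checks: |TS| = 22.30 ✓; |SN| = 29.30 ✓.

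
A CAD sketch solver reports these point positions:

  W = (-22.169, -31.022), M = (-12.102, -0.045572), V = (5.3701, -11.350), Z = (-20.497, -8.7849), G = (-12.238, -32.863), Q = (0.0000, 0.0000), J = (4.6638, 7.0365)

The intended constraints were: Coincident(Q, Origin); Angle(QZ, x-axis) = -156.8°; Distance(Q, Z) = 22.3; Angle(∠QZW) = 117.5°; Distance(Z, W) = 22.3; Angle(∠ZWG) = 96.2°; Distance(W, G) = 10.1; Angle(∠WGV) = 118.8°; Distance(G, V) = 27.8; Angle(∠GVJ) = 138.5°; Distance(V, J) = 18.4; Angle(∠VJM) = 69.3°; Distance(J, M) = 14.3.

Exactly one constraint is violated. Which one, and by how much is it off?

Distance(J, M) = 14.3 — off by 3.90.

Q = (0.00, 0.00) ✓; QZ at -156.8° ✓; |QZ| = 22.30 ✓; ∠QZW = 117.5° ✓; |ZW| = 22.30 ✓; ∠ZWG = 96.20° ✓; |WG| = 10.10 ✓; ∠WGV = 118.8° ✓; |GV| = 27.80 ✓; ∠GVJ = 138.5° ✓; |VJ| = 18.40 ✓; ∠VJM = 69.30° ✓; |JM| = 18.20 ✗.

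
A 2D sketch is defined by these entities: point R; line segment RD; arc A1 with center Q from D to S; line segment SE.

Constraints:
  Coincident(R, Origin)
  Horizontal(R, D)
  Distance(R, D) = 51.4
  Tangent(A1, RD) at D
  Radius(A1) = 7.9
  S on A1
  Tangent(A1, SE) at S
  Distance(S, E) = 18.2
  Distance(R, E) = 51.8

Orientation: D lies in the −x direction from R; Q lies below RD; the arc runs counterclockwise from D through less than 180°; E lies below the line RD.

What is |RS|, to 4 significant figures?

58.65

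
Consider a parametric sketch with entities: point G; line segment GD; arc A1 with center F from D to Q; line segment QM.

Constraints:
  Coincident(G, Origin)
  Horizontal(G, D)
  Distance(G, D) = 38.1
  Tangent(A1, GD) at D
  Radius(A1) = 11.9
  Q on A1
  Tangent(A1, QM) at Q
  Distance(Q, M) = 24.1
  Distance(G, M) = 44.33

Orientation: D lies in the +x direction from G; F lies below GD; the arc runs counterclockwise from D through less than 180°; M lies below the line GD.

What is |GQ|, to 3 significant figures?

28.7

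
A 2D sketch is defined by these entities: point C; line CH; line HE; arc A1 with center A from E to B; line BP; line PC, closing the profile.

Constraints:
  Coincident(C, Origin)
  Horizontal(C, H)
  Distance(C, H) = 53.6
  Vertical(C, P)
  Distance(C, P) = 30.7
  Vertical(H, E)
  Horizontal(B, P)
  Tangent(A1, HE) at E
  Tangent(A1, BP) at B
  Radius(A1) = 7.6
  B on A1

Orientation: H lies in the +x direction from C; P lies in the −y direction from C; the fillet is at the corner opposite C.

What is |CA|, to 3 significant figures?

51.5

CP is vertical with |CP| = 30.7 and P on the −y side, so P = (0.00, -30.7). The virtual corner opposite C is at (53.6, -30.7). Since A1 is tangent to HE there, AE ⟂ HE and A1 meets BP tangentially, so AB is at right angles to BP, with radius 7.6, so the center A sits 7.6 in from both sides at A = (46.0, -23.1). Then |CA| = |A − C| = 51.5.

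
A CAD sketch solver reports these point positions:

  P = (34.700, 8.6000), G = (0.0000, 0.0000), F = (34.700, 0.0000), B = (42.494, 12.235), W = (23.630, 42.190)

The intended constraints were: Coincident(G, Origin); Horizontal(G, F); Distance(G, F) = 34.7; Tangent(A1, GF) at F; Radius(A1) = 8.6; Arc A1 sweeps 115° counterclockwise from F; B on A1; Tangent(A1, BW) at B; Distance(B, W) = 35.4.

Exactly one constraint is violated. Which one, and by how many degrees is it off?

Tangent(A1, BW) at B — off by 7.20°.

G = (0.00, 0.00) ✓; G.y = 0.00, F.y = 0.00 ✓; |GF| = 34.70 ✓; ∠(PF, FG) = 90.00° ✓; |PF| = 8.600 ✓; bearing(P→B) − bearing(P→F) = 115.0° ✓; |PB| = 8.600 ✓; ∠(PB, BW) = 82.80° ✗; |BW| = 35.40 ✓.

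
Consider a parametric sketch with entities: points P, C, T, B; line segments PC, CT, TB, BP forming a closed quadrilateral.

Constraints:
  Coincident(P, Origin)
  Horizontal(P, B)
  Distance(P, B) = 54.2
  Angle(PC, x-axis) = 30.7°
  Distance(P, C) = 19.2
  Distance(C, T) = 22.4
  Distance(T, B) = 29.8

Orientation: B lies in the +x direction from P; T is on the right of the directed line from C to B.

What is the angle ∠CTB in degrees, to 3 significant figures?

95.5°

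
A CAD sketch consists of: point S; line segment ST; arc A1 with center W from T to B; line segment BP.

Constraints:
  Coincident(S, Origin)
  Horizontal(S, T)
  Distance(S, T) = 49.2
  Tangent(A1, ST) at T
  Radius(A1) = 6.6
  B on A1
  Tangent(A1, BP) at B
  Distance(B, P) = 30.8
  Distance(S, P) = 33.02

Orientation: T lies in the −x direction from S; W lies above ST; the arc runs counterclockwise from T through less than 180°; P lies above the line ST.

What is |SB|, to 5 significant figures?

44.553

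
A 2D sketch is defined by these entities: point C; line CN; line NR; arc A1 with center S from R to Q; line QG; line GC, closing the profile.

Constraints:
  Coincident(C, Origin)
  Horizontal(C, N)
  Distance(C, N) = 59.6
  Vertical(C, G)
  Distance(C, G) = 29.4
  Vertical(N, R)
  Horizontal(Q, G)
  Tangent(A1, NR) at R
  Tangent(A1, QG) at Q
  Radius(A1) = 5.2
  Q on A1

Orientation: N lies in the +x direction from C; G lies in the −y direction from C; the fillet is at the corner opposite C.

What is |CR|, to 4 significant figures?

64.33

C is at the origin; CN is horizontal with |CN| = 59.6 and N on the +x side, so N = (59.60, 0.000). C and G share the same x with |CG| = 29.4 and G on the −y side, so G = (0.000, -29.40). The virtual corner opposite C is at (59.60, -29.40). A1 meets NR tangentially, so SR is at right angles to NR and since A1 is tangent to QG there, SQ ⟂ QG, with radius 5.2, so the center S sits 5.2 in from both sides at S = (54.40, -24.20). That places the tangent points at R = (59.60, -24.20) on NR and Q = (54.40, -29.40) on QG. Then |CR| = |R − C| = 64.33.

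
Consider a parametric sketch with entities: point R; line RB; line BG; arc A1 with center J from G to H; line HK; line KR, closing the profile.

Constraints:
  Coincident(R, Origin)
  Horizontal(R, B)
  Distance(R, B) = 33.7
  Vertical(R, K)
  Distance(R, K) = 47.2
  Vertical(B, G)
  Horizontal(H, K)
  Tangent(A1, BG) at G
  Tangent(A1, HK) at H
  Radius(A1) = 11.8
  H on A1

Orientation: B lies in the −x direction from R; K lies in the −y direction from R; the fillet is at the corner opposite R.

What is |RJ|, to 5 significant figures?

41.627

R is at the origin; R and B share the same y with |RB| = 33.7 and B on the −x side, so B = (-33.700, 0.0000). RK is vertical with |RK| = 47.2 and K on the −y side, so K = (0.0000, -47.200). The virtual corner opposite R is at (-33.700, -47.200). A1 meets BG tangentially, so JG is at right angles to BG and the tangent condition forces JH to be normal to HK, with radius 11.8, so the center J sits 11.8 in from both sides at J = (-21.900, -35.400). Then |RJ| = |J − R| = 41.627.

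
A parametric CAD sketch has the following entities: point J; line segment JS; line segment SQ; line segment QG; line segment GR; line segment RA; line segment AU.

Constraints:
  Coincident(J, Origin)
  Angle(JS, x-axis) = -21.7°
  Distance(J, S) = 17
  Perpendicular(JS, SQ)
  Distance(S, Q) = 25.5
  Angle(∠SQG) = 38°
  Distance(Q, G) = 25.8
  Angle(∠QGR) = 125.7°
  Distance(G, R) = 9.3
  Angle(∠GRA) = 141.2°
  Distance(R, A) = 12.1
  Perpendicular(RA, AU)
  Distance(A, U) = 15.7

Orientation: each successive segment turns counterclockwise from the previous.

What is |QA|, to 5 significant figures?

36.335

J is at the origin; JS runs at -21.7° with length 17.0, so S = (15.795, -6.2857). The perpendicularity gives SQ at right angles to JS, so SQ runs at 68.300°; with |SQ| = 25.5, Q = (25.224, 17.407). ∠SQG = 38.0° gives QG at -149.70° from the x-axis; with |QG| = 25.8, G = (2.9482, 4.3904). ∠QGR = 125.7° gives GR at -95.400° from the x-axis; with |GR| = 9.3, R = (2.0730, -4.8684). ∠GRA = 141.2° gives RA at -56.600° from the x-axis; with |RA| = 12.1, A = (8.7338, -14.970). Then |QA| = |A − Q| = 36.335.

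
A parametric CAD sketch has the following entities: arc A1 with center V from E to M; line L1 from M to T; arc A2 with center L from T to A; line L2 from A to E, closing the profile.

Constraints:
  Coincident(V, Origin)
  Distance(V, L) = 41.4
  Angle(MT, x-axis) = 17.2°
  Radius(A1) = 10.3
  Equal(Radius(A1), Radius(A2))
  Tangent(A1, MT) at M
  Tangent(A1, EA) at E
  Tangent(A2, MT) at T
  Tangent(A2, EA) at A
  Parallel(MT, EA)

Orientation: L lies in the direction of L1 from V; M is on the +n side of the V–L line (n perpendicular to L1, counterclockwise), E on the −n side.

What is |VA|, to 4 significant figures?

42.66

Tangency of A1 to both parallel lines with radius 10.3 puts M and E at V ± 10.3·n: M = (-3.046, 9.839), E = (3.046, -9.839). Equal radii place T and A the same way about L: T = L + 10.3·n = (36.50, 22.08), A = L − 10.3·n = (42.59, 2.403). Then |VA| = |A − V| = 42.66.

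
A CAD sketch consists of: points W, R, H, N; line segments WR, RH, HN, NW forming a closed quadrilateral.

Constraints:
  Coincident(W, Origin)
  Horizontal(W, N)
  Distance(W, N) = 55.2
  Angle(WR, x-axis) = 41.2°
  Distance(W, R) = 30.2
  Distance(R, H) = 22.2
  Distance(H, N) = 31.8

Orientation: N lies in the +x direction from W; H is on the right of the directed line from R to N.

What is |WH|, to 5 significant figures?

23.595

W is at the origin; WN is horizontal with |WN| = 55.2 and N in +x, so N = (55.2, 0). WR runs at 41.2° with |WR| = 30.2, so R = (22.723, 19.892). H is determined by |RH| = 22.2 and |HN| = 31.8 together: it lies at the intersection of circle(R, 22.2) and circle(N, 31.8). With |RN| = 38.085, the foot of the radical line on RN is 12.237 from R and the perpendicular offset is √(22.2² − 12.237²) = 18.523. Taking the right-of-RN solution: H = (23.483, -2.2946).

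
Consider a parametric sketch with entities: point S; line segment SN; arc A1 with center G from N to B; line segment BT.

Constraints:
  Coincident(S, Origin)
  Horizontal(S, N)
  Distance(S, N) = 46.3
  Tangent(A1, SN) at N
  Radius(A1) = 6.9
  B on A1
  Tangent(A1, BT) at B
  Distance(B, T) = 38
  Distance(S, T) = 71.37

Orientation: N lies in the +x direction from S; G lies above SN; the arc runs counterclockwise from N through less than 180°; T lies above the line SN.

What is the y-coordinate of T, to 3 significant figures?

44.3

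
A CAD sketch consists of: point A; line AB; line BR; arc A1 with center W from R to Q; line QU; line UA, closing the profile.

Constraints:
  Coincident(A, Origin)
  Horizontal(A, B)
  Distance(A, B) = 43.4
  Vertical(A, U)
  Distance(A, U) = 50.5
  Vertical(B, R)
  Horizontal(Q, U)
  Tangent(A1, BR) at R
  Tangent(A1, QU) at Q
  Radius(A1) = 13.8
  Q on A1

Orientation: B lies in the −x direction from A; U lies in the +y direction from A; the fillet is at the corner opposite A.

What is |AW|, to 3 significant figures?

47.1

A is at the origin; AB is horizontal with |AB| = 43.4 and B on the −x side, so B = (-43.4, 0.00). A and U share the same x with |AU| = 50.5 and U on the +y side, so U = (0.00, 50.5). The virtual corner opposite A is at (-43.4, 50.5). Since A1 is tangent to BR there, WR ⟂ BR and A1 meets QU tangentially, so WQ is at right angles to QU, with radius 13.8, so the center W sits 13.8 in from both sides at W = (-29.6, 36.7). Then |AW| = |W − A| = 47.1.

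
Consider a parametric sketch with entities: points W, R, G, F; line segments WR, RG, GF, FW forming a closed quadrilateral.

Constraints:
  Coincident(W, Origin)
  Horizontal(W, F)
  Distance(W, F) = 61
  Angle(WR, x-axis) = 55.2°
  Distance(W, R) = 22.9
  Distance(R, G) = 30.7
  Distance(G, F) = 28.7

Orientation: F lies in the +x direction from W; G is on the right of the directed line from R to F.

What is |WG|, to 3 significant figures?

33.1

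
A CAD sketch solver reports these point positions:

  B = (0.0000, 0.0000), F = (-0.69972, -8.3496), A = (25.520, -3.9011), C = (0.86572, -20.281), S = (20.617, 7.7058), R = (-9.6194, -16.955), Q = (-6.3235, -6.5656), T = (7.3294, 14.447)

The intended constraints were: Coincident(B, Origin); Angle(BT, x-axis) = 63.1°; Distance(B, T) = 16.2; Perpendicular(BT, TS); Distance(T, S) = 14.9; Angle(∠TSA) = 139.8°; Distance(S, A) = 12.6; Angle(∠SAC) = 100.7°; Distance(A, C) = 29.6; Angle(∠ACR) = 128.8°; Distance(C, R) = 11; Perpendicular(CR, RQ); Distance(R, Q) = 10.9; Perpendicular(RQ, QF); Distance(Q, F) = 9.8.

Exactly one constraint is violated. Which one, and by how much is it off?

Distance(Q, F) = 9.8 — off by 3.90.

B = (0.00, 0.00) ✓; BT at 63.10° ✓; |BT| = 16.20 ✓; ∠(BT, TS) = 90.00° ✓; |TS| = 14.90 ✓; ∠TSA = 139.8° ✓; |SA| = 12.60 ✓; ∠SAC = 100.7° ✓; |AC| = 29.60 ✓; ∠ACR = 128.8° ✓; |CR| = 11.00 ✓; ∠(CR, RQ) = 90.00° ✓; |RQ| = 10.90 ✓; ∠(RQ, QF) = 90.00° ✓; |QF| = 5.900 ✗.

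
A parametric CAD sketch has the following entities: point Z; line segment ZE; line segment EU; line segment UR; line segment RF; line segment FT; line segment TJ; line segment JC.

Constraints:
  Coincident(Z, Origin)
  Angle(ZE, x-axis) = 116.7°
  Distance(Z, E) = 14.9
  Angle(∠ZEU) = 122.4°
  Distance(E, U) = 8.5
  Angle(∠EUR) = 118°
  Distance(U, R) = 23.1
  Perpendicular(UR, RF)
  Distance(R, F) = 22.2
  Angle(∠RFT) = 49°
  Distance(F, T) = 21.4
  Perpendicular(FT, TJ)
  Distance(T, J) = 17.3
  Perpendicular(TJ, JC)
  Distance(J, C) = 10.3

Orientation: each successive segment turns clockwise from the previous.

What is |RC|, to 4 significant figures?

3.507

FT is perpendicular to TJ, so TJ runs at 46.10°; with |TJ| = 17.3, J = (16.19, 24.57). TJ is perpendicular to JC, so JC runs at -43.90°; with |JC| = 10.3, C = (23.62, 17.43). Then |RC| = |C − R| = 3.507.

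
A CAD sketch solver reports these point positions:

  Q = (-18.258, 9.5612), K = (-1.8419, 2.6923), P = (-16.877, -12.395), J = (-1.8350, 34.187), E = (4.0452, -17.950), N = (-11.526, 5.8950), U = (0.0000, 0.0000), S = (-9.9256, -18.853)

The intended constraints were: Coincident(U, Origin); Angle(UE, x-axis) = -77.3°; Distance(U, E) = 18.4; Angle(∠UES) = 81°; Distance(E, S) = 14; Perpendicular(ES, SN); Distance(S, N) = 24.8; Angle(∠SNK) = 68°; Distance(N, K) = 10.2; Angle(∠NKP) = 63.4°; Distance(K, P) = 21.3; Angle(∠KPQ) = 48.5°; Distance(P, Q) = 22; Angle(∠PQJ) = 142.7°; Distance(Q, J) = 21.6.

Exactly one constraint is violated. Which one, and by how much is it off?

Distance(Q, J) = 21.6 — off by 8.00.

U = (0.00, 0.00) ✓; UE at -77.30° ✓; |UE| = 18.40 ✓; ∠UES = 81.00° ✓; |ES| = 14.00 ✓; ∠(ES, SN) = 90.00° ✓; |SN| = 24.80 ✓; ∠SNK = 68.00° ✓; |NK| = 10.20 ✓; ∠NKP = 63.40° ✓; |KP| = 21.30 ✓; ∠KPQ = 48.50° ✓; |PQ| = 22.00 ✓; ∠PQJ = 142.7° ✓; |QJ| = 29.60 ✗.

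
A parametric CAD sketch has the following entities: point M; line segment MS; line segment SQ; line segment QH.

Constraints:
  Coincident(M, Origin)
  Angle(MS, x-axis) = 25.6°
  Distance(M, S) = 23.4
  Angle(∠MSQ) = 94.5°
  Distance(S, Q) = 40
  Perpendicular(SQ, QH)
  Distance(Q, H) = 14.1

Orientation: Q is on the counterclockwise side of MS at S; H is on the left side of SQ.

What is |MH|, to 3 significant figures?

42.8

M is at the origin; MS runs at 25.6° with length 23.4, so S = 23.4·(cos 25.6°, sin 25.6°) = (21.1, 10.1). ∠MSQ = 94.5°, so SQ runs at 25.6° + (180° − 94.5°) = 111° from the x-axis; with |SQ| = 40.0, Q = S + 40.0·(cos 111°, sin 111°) = (6.70, 47.4). The perpendicularity gives QH at right angles to SQ; with |QH| = 14.1 on the left of SQ, H = Q + 14.1·(-0.933, -0.360) = (-6.45, 42.4). Then |MH| = |H − M| = 42.8.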